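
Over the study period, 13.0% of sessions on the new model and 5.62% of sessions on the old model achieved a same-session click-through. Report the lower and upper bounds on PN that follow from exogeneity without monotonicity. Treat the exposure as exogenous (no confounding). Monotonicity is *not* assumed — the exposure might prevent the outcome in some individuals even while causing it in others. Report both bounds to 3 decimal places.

p₁ = 0.13, p₀ = 0.0562.
Under exogeneity alone the bounds on PN are max{0,(p₁−p₀)/p₁} ≤ PN ≤ min{1,(1−p₀)/p₁}.
  lower = (p₁ − p₀)/p₁ = 0.0738 / 0.13 ≈ 0.5677
  upper = min{1, (1 − p₀)/p₁} = 0.9438 / 0.13 ≈ 7.2600 → capped at 1

0.568 ≤ PN ≤ 1.000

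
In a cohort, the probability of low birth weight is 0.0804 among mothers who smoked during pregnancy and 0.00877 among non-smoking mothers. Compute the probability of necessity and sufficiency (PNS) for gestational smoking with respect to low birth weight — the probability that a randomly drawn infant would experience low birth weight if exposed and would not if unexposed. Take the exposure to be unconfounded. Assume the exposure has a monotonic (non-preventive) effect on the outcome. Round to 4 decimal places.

Let p₁ = 0.0804, p₀ = 0.00877.
Under exogeneity and monotonicity, PNS = p₁ − p₀.
PNS = 0.0804 − 0.00877 = 0.07163

PNS ≈ 0.0716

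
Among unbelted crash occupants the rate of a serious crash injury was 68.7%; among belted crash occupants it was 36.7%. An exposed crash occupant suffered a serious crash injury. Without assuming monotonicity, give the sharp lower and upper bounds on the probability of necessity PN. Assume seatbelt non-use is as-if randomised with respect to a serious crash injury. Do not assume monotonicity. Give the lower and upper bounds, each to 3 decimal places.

p₁ = 0.687, p₀ = 0.367.
Under exogeneity alone the bounds on PN are max{0,(p₁−p₀)/p₁} ≤ PN ≤ min{1,(1−p₀)/p₁}.
  lower = (p₁ − p₀)/p₁ = 0.32 / 0.687 ≈ 0.4658
  upper = min{1, (1 − p₀)/p₁} = 0.633 / 0.687 ≈ 0.9214

0.466 ≤ PN ≤ 0.921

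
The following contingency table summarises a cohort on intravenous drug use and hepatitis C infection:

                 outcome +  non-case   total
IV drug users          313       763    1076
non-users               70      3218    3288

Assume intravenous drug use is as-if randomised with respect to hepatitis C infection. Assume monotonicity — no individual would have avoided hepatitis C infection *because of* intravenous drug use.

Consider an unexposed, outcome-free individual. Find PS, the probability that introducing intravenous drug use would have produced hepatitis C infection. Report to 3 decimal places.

PS ≈ 0.275

p₁ = P(outcome | exposed) = 313/1076 = 0.29089
p₀ = P(outcome | unexposed) = 70/3288 = 0.02129
Under exogeneity and monotonicity, PS = (p₁ − p₀)/(1 − p₀).
PS = (0.29089 − 0.02129) / 0.97871 ≈ 0.2755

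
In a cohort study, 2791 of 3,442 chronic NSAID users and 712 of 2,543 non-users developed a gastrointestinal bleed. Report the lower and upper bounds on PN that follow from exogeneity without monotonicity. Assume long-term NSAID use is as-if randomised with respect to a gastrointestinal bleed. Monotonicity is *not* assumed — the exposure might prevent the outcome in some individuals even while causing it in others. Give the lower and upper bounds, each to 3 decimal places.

p₁ = P(outcome | exposed) = 2791/3442 = 0.81087
p₀ = P(outcome | unexposed) = 712/2543 = 0.27998
Under exogeneity alone the bounds on PN are max{0,(p₁−p₀)/p₁} ≤ PN ≤ min{1,(1−p₀)/p₁}.
  lower = (p₁ − p₀)/p₁ = 0.53088 / 0.81087 ≈ 0.6547
  upper = min{1, (1 − p₀)/p₁} = 0.72002 / 0.81087 ≈ 0.8880

0.655 ≤ PN ≤ 0.888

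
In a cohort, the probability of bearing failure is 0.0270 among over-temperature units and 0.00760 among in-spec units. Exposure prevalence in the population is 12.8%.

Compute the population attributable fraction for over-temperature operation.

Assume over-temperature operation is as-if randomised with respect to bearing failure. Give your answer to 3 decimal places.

Let p₁ = 0.027, p₀ = 0.0076.
Overall risk P(Y=1) = π·p₁ + (1−π)·p₀ = 0.128×0.027 + 0.872×0.0076 = 0.010083.
Under exogeneity, PAF = [P(Y=1) − p₀] / P(Y=1).
PAF = (0.010083 − 0.0076) / 0.010083 ≈ 0.2463

PAF ≈ 0.246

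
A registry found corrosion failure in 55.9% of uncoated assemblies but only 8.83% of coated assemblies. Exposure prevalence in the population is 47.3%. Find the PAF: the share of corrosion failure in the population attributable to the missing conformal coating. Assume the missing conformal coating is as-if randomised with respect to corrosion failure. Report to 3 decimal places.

p₁ = 0.559, p₀ = 0.0883.
Overall risk P(Y=1) = π·p₁ + (1−π)·p₀ = 0.473×0.559 + 0.527×0.0883 = 0.31094.
Under exogeneity, PAF = [P(Y=1) − p₀] / P(Y=1).
PAF = (0.31094 − 0.0883) / 0.31094 ≈ 0.7160

PAF ≈ 0.716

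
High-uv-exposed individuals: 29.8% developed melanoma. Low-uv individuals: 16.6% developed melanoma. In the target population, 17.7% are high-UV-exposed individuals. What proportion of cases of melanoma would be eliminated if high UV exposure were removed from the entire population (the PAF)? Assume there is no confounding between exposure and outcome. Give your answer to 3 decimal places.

PAF ≈ 0.123

p₁ = 0.298, p₀ = 0.166.
Overall risk P(Y=1) = π·p₁ + (1−π)·p₀ = 0.177×0.298 + 0.823×0.166 = 0.18936.
Under exogeneity, PAF = [P(Y=1) − p₀] / P(Y=1).
PAF = (0.18936 − 0.166) / 0.18936 ≈ 0.1234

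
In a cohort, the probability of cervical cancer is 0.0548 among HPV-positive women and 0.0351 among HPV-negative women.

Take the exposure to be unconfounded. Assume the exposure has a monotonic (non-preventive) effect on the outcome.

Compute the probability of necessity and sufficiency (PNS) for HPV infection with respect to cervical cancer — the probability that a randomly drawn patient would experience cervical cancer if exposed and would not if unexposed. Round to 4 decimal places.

Let p₁ = 0.0548, p₀ = 0.0351.
Under exogeneity and monotonicity, PNS = p₁ − p₀.
PNS = 0.0548 − 0.0351 = 0.0197

PNS ≈ 0.0197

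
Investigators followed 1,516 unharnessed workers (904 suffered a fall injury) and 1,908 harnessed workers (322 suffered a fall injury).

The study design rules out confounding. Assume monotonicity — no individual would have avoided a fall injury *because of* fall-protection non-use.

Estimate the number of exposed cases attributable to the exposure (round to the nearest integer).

about 648 cases

p₁ = P(outcome | exposed) = 904/1516 = 0.59631
p₀ = P(outcome | unexposed) = 322/1908 = 0.16876
PN = (p₁ − p₀)/p₁ = (0.59631 − 0.16876) / 0.59631 ≈ 0.71699.
Attributable cases ≈ PN × (exposed cases) = 0.71699 × 904 ≈ 648.16.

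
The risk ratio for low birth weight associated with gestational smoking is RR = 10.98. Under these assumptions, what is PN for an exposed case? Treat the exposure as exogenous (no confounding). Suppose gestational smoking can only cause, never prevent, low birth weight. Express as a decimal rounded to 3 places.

Under exogeneity and monotonicity, PN = (RR − 1) / RR = 1 − 1/RR.
PN = (10.98 − 1) / 10.98 = 9.98 / 10.98 ≈ 0.9089

PN ≈ 0.909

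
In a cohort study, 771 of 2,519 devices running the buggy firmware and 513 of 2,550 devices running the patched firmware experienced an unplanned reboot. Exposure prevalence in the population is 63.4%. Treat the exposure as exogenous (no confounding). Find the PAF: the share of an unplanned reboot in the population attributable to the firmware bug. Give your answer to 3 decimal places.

p₁ = P(outcome | exposed) = 771/2519 = 0.30607
p₀ = P(outcome | unexposed) = 513/2550 = 0.20118
Overall risk P(Y=1) = π·p₁ + (1−π)·p₀ = 0.634×0.30607 + 0.366×0.20118 = 0.26768.
Under exogeneity, PAF = [P(Y=1) − p₀] / P(Y=1).
PAF = (0.26768 − 0.20118) / 0.26768 ≈ 0.2484

PAF ≈ 0.248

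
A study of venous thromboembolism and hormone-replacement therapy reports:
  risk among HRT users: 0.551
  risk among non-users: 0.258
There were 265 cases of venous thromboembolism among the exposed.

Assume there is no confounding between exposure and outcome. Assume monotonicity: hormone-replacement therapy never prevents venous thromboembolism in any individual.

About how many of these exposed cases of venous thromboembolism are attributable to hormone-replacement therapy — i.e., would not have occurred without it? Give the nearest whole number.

Let p₁ = 0.551, p₀ = 0.258.
PN = (p₁ − p₀)/p₁ = (0.551 − 0.258) / 0.551 ≈ 0.53176.
Attributable cases ≈ PN × (exposed cases) = 0.53176 × 265 ≈ 140.92.

about 141 cases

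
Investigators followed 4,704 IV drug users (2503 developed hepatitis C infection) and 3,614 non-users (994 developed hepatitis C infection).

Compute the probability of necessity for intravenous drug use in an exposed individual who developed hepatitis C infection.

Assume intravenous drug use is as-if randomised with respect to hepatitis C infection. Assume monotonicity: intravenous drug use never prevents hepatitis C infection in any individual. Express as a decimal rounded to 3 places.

PN ≈ 0.483

p₁ = P(outcome | exposed) = 2503/4704 = 0.5321
p₀ = P(outcome | unexposed) = 994/3614 = 0.27504
Under exogeneity and monotonicity, PN = (p₁ − p₀) / p₁.
PN = (0.5321 − 0.27504) / 0.5321 = 0.25706 / 0.5321 ≈ 0.4831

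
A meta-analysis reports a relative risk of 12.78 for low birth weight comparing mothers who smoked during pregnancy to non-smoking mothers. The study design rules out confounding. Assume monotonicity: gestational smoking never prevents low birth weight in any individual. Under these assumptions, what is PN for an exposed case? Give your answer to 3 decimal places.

Under exogeneity and monotonicity, PN = (RR − 1) / RR = 1 − 1/RR.
PN = (12.78 − 1) / 12.78 = 11.78 / 12.78 ≈ 0.9218

PN ≈ 0.922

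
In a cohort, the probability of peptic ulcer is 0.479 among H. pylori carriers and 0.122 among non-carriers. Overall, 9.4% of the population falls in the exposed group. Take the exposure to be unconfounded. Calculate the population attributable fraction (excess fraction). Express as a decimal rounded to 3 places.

PAF ≈ 0.216

Let p₁ = 0.479, p₀ = 0.122.
Overall risk P(Y=1) = π·p₁ + (1−π)·p₀ = 0.094×0.479 + 0.906×0.122 = 0.15556.
Under exogeneity, PAF = [P(Y=1) − p₀] / P(Y=1).
PAF = (0.15556 − 0.122) / 0.15556 ≈ 0.2157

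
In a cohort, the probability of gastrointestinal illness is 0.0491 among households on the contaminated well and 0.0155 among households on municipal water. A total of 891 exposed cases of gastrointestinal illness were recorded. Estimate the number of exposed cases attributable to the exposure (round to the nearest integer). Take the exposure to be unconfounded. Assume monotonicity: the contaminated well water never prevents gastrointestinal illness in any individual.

about 610 cases

Let p₁ = 0.0491, p₀ = 0.0155.
PN = (p₁ − p₀)/p₁ = (0.0491 − 0.0155) / 0.0491 ≈ 0.68432.
Attributable cases ≈ PN × (exposed cases) = 0.68432 × 891 ≈ 609.73.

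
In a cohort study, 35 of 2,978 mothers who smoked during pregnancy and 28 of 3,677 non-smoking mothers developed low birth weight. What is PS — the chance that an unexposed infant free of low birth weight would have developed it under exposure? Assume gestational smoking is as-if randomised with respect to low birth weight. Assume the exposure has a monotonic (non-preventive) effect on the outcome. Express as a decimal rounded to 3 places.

PS ≈ 0.004

p₁ = P(outcome | exposed) = 35/2978 = 0.011753
p₀ = P(outcome | unexposed) = 28/3677 = 0.0076149
Under exogeneity and monotonicity, PS = (p₁ − p₀) / (1 − p₀).
PS = (0.011753 − 0.0076149) / (1 − 0.0076149) = 0.004138 / 0.99239 ≈ 0.0042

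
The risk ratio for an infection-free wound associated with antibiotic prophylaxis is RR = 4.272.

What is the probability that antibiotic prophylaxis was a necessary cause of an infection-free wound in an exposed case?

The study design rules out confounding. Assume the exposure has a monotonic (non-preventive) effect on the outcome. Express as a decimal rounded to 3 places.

Under exogeneity and monotonicity, PN = (RR − 1) / RR = 1 − 1/RR.
PN = (4.272 − 1) / 4.272 = 3.272 / 4.272 ≈ 0.7659

PN ≈ 0.766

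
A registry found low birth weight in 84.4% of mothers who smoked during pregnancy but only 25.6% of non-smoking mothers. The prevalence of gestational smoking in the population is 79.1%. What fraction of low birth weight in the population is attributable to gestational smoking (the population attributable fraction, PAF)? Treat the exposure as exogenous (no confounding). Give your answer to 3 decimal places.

p₁ = 0.844, p₀ = 0.256.
Overall risk P(Y=1) = π·p₁ + (1−π)·p₀ = 0.791×0.844 + 0.209×0.256 = 0.72111.
Under exogeneity, PAF = [P(Y=1) − p₀] / P(Y=1).
PAF = (0.72111 − 0.256) / 0.72111 ≈ 0.6450

PAF ≈ 0.645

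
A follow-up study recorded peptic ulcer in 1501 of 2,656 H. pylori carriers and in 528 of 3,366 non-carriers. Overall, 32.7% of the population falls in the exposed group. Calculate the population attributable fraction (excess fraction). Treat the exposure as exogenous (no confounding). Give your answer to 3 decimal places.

p₁ = P(outcome | exposed) = 1501/2656 = 0.56514
p₀ = P(outcome | unexposed) = 528/3366 = 0.15686
Overall risk P(Y=1) = π·p₁ + (1−π)·p₀ = 0.327×0.56514 + 0.673×0.15686 = 0.29037.
Under exogeneity, PAF = [P(Y=1) − p₀] / P(Y=1).
PAF = (0.29037 − 0.15686) / 0.29037 ≈ 0.4598

PAF ≈ 0.460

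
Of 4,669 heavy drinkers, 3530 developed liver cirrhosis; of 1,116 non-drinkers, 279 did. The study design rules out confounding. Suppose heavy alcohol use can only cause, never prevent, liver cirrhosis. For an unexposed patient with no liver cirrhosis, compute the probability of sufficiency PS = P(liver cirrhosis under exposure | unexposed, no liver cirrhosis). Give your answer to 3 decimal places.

p₁ = P(outcome | exposed) = 3530/4669 = 0.75605
p₀ = P(outcome | unexposed) = 279/1116 = 0.25
Under exogeneity and monotonicity, PS = (p₁ − p₀) / (1 − p₀).
PS = (0.75605 − 0.25) / (1 − 0.25) = 0.50605 / 0.75 ≈ 0.6747

PS ≈ 0.675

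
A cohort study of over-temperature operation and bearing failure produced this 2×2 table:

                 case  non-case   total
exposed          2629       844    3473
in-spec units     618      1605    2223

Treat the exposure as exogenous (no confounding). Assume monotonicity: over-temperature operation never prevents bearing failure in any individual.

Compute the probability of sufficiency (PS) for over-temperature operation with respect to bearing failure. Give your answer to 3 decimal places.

PS ≈ 0.663

p₁ = P(outcome | exposed) = 2629/3473 = 0.75698
p₀ = P(outcome | unexposed) = 618/2223 = 0.278
Under exogeneity and monotonicity, PS = (p₁ − p₀) / (1 − p₀).
PS = (0.75698 − 0.278) / (1 − 0.278) = 0.47898 / 0.722 ≈ 0.6634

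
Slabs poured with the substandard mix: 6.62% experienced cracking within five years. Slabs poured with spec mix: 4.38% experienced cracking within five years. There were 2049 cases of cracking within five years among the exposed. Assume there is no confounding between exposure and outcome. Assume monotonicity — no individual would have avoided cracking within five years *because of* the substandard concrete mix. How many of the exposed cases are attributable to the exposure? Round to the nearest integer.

p₁ = 0.0662, p₀ = 0.0438.
PN = (p₁ − p₀)/p₁ = (0.0662 − 0.0438) / 0.0662 ≈ 0.33837.
Attributable cases ≈ PN × (exposed cases) = 0.33837 × 2049 ≈ 693.32.

about 693 cases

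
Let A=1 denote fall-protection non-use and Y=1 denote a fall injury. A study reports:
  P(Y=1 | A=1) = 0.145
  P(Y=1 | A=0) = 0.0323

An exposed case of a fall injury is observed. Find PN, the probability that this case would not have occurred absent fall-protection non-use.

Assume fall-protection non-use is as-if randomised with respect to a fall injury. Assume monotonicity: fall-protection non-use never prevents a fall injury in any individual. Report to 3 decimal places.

PN ≈ 0.777

Let p₁ = 0.145, p₀ = 0.0323.
Under exogeneity and monotonicity, PN = (p₁ − p₀) / p₁.
PN = (0.145 − 0.0323) / 0.145 = 0.1127 / 0.145 ≈ 0.7772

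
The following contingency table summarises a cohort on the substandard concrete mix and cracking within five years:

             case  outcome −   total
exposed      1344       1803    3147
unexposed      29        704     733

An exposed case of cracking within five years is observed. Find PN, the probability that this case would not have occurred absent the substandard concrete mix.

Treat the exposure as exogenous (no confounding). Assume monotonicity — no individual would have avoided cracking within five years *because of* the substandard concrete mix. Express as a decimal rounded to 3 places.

PN ≈ 0.907

p₁ = P(outcome | exposed) = 1344/3147 = 0.42707
p₀ = P(outcome | unexposed) = 29/733 = 0.039563
Under exogeneity and monotonicity, PN = (p₁ − p₀)/p₁.
PN = (0.42707 − 0.039563) / 0.42707 ≈ 0.9074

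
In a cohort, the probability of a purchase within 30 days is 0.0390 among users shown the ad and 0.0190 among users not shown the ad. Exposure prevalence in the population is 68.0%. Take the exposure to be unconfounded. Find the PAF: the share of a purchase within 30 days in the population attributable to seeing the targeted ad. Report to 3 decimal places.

Let p₁ = 0.039, p₀ = 0.019.
Overall risk P(Y=1) = π·p₁ + (1−π)·p₀ = 0.68×0.039 + 0.32×0.019 = 0.0326.
Under exogeneity, PAF = [P(Y=1) − p₀] / P(Y=1).
PAF = (0.0326 − 0.019) / 0.0326 ≈ 0.4172

PAF ≈ 0.417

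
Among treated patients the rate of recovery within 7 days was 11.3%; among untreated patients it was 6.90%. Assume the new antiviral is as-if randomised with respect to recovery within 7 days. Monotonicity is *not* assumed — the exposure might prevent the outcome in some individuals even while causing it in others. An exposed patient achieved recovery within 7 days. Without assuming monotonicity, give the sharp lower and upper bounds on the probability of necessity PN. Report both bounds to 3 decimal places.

p₁ = 0.113, p₀ = 0.069.
Under exogeneity alone the bounds on PN are max{0,(p₁−p₀)/p₁} ≤ PN ≤ min{1,(1−p₀)/p₁}.
  lower = (p₁ − p₀)/p₁ = 0.044 / 0.113 ≈ 0.3894
  upper = min{1, (1 − p₀)/p₁} = 0.931 / 0.113 ≈ 8.2389 → capped at 1

0.389 ≤ PN ≤ 1.000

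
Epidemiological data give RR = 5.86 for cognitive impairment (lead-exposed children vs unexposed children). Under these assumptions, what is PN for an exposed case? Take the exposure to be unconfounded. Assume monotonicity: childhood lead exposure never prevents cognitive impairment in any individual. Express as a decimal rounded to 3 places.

Under exogeneity and monotonicity, PN = (RR − 1) / RR = 1 − 1/RR.
PN = (5.86 − 1) / 5.86 = 4.86 / 5.86 ≈ 0.8294

PN ≈ 0.829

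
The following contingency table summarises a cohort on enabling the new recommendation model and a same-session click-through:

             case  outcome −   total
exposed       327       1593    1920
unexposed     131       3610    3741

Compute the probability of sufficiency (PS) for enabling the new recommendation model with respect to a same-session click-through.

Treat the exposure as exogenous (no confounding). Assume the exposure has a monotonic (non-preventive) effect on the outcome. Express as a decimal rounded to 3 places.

p₁ = P(outcome | exposed) = 327/1920 = 0.17031
p₀ = P(outcome | unexposed) = 131/3741 = 0.035017
Under exogeneity and monotonicity, PS = (p₁ − p₀) / (1 − p₀).
PS = (0.17031 − 0.035017) / (1 − 0.035017) = 0.1353 / 0.96498 ≈ 0.1402

PS ≈ 0.140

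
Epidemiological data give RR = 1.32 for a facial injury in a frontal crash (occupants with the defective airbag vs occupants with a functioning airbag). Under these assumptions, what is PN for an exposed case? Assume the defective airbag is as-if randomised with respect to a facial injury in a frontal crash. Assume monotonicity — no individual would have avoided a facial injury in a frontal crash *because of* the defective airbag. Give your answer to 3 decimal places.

Under exogeneity and monotonicity, PN = (RR − 1) / RR = 1 − 1/RR.
PN = (1.32 − 1) / 1.32 = 0.32 / 1.32 ≈ 0.2424

PN ≈ 0.242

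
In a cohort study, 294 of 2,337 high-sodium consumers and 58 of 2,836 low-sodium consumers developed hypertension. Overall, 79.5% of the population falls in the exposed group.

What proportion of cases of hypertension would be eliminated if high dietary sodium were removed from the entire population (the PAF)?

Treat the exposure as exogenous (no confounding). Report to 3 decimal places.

p₁ = P(outcome | exposed) = 294/2337 = 0.1258
p₀ = P(outcome | unexposed) = 58/2836 = 0.020451
Overall risk P(Y=1) = π·p₁ + (1−π)·p₀ = 0.795×0.1258 + 0.205×0.020451 = 0.10421.
Under exogeneity, PAF = [P(Y=1) − p₀] / P(Y=1).
PAF = (0.10421 − 0.020451) / 0.10421 ≈ 0.8037

PAF ≈ 0.804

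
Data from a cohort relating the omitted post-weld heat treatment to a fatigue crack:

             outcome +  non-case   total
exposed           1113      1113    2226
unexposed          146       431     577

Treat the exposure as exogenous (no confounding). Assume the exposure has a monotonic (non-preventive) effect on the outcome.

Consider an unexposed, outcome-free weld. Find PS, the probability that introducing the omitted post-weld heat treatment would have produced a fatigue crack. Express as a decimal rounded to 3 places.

p₁ = P(outcome | exposed) = 1113/2226 = 0.5
p₀ = P(outcome | unexposed) = 146/577 = 0.25303
Under exogeneity and monotonicity, PS = (p₁ − p₀) / (1 − p₀).
PS = (0.5 − 0.25303) / (1 − 0.25303) = 0.24697 / 0.74697 ≈ 0.3306

PS ≈ 0.331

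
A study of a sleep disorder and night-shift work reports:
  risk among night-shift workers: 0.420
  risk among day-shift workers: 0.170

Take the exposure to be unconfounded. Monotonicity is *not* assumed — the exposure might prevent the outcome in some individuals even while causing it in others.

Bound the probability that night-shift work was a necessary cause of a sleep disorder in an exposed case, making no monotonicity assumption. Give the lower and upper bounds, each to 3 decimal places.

Let p₁ = 0.42, p₀ = 0.17.
Under exogeneity alone the bounds on PN are max{0,(p₁−p₀)/p₁} ≤ PN ≤ min{1,(1−p₀)/p₁}.
  lower = (p₁ − p₀)/p₁ = 0.25 / 0.42 ≈ 0.5952
  upper = min{1, (1 − p₀)/p₁} = 0.83 / 0.42 ≈ 1.9762 → capped at 1

0.595 ≤ PN ≤ 1.000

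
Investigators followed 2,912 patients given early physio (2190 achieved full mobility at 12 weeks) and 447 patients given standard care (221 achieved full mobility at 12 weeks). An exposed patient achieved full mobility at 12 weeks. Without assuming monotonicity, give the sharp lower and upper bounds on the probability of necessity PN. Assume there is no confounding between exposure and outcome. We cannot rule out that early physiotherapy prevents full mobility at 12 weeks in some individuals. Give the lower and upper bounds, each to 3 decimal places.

0.343 ≤ PN ≤ 0.672

p₁ = P(outcome | exposed) = 2190/2912 = 0.75206
p₀ = P(outcome | unexposed) = 221/447 = 0.49441
Under exogeneity alone the bounds on PN are max{0,(p₁−p₀)/p₁} ≤ PN ≤ min{1,(1−p₀)/p₁}.
  lower = (p₁ − p₀)/p₁ = 0.25765 / 0.75206 ≈ 0.3426
  upper = min{1, (1 − p₀)/p₁} = 0.50559 / 0.75206 ≈ 0.6723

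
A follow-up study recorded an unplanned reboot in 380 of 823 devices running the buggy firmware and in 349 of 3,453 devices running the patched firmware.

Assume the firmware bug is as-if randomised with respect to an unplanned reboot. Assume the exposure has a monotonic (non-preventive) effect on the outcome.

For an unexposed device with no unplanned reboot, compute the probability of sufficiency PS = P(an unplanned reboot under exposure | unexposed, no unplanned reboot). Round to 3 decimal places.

p₁ = P(outcome | exposed) = 380/823 = 0.46173
p₀ = P(outcome | unexposed) = 349/3453 = 0.10107
Under exogeneity and monotonicity, PS = (p₁ − p₀) / (1 − p₀).
PS = (0.46173 − 0.10107) / (1 − 0.10107) = 0.36065 / 0.89893 ≈ 0.4012

PS ≈ 0.401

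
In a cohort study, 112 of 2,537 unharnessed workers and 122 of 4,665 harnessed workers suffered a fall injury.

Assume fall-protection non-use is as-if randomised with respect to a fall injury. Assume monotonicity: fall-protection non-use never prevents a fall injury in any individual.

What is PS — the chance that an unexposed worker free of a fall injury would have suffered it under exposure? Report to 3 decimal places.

PS ≈ 0.018

p₁ = P(outcome | exposed) = 112/2537 = 0.044147
p₀ = P(outcome | unexposed) = 122/4665 = 0.026152
Under exogeneity and monotonicity, PS = (p₁ − p₀) / (1 − p₀).
PS = (0.044147 − 0.026152) / (1 − 0.026152) = 0.017994 / 0.97385 ≈ 0.0185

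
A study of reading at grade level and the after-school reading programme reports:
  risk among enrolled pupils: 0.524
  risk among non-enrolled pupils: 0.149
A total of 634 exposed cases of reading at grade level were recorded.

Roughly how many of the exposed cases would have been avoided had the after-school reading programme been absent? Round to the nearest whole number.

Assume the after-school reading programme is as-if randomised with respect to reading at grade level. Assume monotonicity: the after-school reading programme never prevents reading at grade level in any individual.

Let p₁ = 0.524, p₀ = 0.149.
PN = (p₁ − p₀)/p₁ = (0.524 − 0.149) / 0.524 ≈ 0.71565.
Attributable cases ≈ PN × (exposed cases) = 0.71565 × 634 ≈ 453.72.

about 454 cases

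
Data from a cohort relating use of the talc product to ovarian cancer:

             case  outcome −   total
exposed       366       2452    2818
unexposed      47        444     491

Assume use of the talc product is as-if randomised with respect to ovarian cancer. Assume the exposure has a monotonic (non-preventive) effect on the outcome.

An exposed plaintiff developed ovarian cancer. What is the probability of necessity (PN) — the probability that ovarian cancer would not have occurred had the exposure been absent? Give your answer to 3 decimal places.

PN ≈ 0.263

p₁ = P(outcome | exposed) = 366/2818 = 0.12988
p₀ = P(outcome | unexposed) = 47/491 = 0.095723
Under exogeneity and monotonicity, PN = (p₁ − p₀)/p₁.
PN = (0.12988 − 0.095723) / 0.12988 ≈ 0.2630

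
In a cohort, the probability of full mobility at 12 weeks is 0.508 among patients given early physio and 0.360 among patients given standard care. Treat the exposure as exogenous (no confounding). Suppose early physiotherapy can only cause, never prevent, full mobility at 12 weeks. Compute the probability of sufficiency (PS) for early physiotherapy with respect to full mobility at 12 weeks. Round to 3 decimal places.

Let p₁ = 0.508, p₀ = 0.36.
Under exogeneity and monotonicity, PS = (p₁ − p₀) / (1 − p₀).
PS = (0.508 − 0.36) / (1 − 0.36) = 0.148 / 0.64 ≈ 0.2313

PS ≈ 0.231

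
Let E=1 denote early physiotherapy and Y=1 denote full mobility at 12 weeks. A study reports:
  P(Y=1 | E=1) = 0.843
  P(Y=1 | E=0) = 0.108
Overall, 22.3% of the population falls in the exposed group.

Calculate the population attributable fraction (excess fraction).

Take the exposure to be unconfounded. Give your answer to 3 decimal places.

PAF ≈ 0.603

Let p₁ = 0.843, p₀ = 0.108.
Overall risk P(Y=1) = π·p₁ + (1−π)·p₀ = 0.223×0.843 + 0.777×0.108 = 0.27191.
Under exogeneity, PAF = [P(Y=1) − p₀] / P(Y=1).
PAF = (0.27191 − 0.108) / 0.27191 ≈ 0.6028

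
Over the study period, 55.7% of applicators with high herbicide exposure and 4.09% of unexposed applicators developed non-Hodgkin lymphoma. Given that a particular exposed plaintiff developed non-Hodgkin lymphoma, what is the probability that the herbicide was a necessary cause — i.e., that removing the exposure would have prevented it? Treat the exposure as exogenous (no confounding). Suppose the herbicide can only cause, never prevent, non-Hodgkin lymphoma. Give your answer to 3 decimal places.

p₁ = 0.557, p₀ = 0.0409.
Under exogeneity and monotonicity, PN = (p₁ − p₀) / p₁.
PN = (0.557 − 0.0409) / 0.557 = 0.5161 / 0.557 ≈ 0.9266

PN ≈ 0.927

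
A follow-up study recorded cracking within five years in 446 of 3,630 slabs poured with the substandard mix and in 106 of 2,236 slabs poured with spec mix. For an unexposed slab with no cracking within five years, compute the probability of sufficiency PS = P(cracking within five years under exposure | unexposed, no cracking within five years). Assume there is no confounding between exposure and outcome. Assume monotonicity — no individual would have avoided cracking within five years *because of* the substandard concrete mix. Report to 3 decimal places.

PS ≈ 0.079

p₁ = P(outcome | exposed) = 446/3630 = 0.12287
p₀ = P(outcome | unexposed) = 106/2236 = 0.047406
Under exogeneity and monotonicity, PS = (p₁ − p₀) / (1 − p₀).
PS = (0.12287 − 0.047406) / (1 − 0.047406) = 0.075459 / 0.95259 ≈ 0.0792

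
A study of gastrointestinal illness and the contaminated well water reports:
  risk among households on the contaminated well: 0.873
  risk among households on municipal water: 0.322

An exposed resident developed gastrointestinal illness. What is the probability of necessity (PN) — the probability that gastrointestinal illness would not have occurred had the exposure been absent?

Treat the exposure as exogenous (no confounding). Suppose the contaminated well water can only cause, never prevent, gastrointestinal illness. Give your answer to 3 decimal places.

Let p₁ = 0.873, p₀ = 0.322.
Under exogeneity and monotonicity, PN = (p₁ − p₀) / p₁.
PN = (0.873 − 0.322) / 0.873 = 0.551 / 0.873 ≈ 0.6312

PN ≈ 0.631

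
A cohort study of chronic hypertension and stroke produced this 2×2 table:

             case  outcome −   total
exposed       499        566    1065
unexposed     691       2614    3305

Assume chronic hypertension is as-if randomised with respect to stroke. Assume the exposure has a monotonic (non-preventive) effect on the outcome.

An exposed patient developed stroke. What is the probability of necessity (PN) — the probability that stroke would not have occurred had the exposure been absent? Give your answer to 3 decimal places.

p₁ = P(outcome | exposed) = 499/1065 = 0.46854
p₀ = P(outcome | unexposed) = 691/3305 = 0.20908
Under exogeneity and monotonicity, PN = (p₁ − p₀) / p₁.
PN = (0.46854 − 0.20908) / 0.46854 = 0.25947 / 0.46854 ≈ 0.5538

PN ≈ 0.554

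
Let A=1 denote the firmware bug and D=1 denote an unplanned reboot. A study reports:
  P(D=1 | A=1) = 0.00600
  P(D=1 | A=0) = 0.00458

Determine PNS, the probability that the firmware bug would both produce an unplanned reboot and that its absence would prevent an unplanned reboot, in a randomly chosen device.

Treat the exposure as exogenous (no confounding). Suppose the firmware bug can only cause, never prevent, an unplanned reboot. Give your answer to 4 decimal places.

Let p₁ = 0.006, p₀ = 0.00458.
Under exogeneity and monotonicity, PNS = p₁ − p₀.
PNS = 0.006 − 0.00458 = 0.00142

PNS ≈ 0.0014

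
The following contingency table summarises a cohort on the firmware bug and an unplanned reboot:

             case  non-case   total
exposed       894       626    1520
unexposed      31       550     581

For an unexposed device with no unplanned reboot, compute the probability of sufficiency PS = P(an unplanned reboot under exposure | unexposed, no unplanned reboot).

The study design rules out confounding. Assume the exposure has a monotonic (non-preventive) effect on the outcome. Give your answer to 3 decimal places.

p₁ = P(outcome | exposed) = 894/1520 = 0.58816
p₀ = P(outcome | unexposed) = 31/581 = 0.053356
Under exogeneity and monotonicity, PS = (p₁ − p₀)/(1 − p₀).
PS = (0.58816 − 0.053356) / 0.94664 ≈ 0.5649

PS ≈ 0.565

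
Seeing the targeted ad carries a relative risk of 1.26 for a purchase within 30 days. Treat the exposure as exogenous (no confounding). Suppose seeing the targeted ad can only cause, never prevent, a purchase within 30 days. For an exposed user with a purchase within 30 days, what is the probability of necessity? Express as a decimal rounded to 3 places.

PN ≈ 0.206

Under exogeneity and monotonicity, PN = (RR − 1) / RR = 1 − 1/RR.
PN = (1.26 − 1) / 1.26 = 0.26 / 1.26 ≈ 0.2063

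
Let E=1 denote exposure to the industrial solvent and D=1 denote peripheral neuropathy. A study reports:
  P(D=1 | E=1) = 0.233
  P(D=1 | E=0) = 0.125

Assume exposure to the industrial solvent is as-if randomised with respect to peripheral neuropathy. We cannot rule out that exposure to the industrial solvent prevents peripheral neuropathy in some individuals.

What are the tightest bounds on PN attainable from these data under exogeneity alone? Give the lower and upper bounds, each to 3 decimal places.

Let p₁ = 0.233, p₀ = 0.125.
Under exogeneity alone the bounds on PN are max{0,(p₁−p₀)/p₁} ≤ PN ≤ min{1,(1−p₀)/p₁}.
  lower = (p₁ − p₀)/p₁ = 0.108 / 0.233 ≈ 0.4635
  upper = min{1, (1 − p₀)/p₁} = 0.875 / 0.233 ≈ 3.7554 → capped at 1

0.464 ≤ PN ≤ 1.000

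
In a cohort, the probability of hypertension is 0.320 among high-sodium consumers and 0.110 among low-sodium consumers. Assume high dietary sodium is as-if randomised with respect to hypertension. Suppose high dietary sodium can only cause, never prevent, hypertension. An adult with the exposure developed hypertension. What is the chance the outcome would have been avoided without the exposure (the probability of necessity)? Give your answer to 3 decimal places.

Let p₁ = 0.32, p₀ = 0.11.
Under exogeneity and monotonicity, PN = (p₁ − p₀) / p₁.
PN = (0.32 − 0.11) / 0.32 = 0.21 / 0.32 ≈ 0.6562

PN ≈ 0.656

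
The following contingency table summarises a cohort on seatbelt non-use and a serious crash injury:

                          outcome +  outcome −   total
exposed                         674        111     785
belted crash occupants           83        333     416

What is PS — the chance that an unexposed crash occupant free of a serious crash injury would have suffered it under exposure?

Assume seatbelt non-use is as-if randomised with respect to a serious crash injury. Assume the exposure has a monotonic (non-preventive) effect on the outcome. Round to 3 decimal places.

PS ≈ 0.823

p₁ = P(outcome | exposed) = 674/785 = 0.8586
p₀ = P(outcome | unexposed) = 83/416 = 0.19952
Under exogeneity and monotonicity, PS = (p₁ − p₀) / (1 − p₀).
PS = (0.8586 − 0.19952) / (1 − 0.19952) = 0.65908 / 0.80048 ≈ 0.8234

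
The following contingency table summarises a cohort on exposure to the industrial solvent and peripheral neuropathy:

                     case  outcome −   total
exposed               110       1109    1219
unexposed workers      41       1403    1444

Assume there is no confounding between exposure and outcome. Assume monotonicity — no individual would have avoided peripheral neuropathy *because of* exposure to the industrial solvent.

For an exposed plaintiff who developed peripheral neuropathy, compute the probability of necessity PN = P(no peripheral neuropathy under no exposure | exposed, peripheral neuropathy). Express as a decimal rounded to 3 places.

PN ≈ 0.685

p₁ = P(outcome | exposed) = 110/1219 = 0.090238
p₀ = P(outcome | unexposed) = 41/1444 = 0.028393
Under exogeneity and monotonicity, PN = (p₁ − p₀) / p₁.
PN = (0.090238 − 0.028393) / 0.090238 = 0.061845 / 0.090238 ≈ 0.6854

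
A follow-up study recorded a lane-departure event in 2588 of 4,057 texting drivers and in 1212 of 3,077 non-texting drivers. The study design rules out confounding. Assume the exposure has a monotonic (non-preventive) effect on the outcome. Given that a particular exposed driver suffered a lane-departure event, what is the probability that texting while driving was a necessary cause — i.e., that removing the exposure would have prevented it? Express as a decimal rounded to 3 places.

p₁ = P(outcome | exposed) = 2588/4057 = 0.63791
p₀ = P(outcome | unexposed) = 1212/3077 = 0.39389
Under exogeneity and monotonicity, PN = (p₁ − p₀) / p₁.
PN = (0.63791 − 0.39389) / 0.63791 = 0.24402 / 0.63791 ≈ 0.3825

PN ≈ 0.383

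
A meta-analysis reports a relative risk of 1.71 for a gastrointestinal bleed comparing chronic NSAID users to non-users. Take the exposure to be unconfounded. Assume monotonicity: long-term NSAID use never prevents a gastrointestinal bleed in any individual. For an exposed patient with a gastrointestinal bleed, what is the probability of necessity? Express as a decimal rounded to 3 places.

PN ≈ 0.415

Under exogeneity and monotonicity, PN = (RR − 1) / RR = 1 − 1/RR.
PN = (1.71 − 1) / 1.71 = 0.71 / 1.71 ≈ 0.4152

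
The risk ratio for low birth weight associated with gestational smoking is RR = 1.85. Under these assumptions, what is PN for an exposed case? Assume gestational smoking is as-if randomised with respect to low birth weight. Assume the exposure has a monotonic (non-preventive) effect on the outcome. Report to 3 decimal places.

Under exogeneity and monotonicity, PN = (RR − 1) / RR = 1 − 1/RR.
PN = (1.85 − 1) / 1.85 = 0.85 / 1.85 ≈ 0.4595

PN ≈ 0.459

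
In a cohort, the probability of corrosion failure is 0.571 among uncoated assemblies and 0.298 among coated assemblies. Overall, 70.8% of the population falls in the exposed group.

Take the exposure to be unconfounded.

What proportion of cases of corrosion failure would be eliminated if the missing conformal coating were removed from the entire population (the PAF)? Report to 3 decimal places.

PAF ≈ 0.393

Let p₁ = 0.571, p₀ = 0.298.
Overall risk P(Y=1) = π·p₁ + (1−π)·p₀ = 0.708×0.571 + 0.292×0.298 = 0.49128.
Under exogeneity, PAF = [P(Y=1) − p₀] / P(Y=1).
PAF = (0.49128 − 0.298) / 0.49128 ≈ 0.3934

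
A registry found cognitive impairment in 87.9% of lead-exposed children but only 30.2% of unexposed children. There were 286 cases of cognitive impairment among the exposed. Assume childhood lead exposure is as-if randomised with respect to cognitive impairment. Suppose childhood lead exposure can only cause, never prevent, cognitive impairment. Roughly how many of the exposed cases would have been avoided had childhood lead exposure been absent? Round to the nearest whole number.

about 188 cases

p₁ = 0.879, p₀ = 0.302.
PN = (p₁ − p₀)/p₁ = (0.879 − 0.302) / 0.879 ≈ 0.65643.
Attributable cases ≈ PN × (exposed cases) = 0.65643 × 286 ≈ 187.74.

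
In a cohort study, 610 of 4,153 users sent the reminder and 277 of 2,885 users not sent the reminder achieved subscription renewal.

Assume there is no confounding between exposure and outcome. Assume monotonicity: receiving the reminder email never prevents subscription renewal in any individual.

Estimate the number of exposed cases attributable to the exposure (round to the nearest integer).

p₁ = P(outcome | exposed) = 610/4153 = 0.14688
p₀ = P(outcome | unexposed) = 277/2885 = 0.096014
PN = (p₁ − p₀)/p₁ = (0.14688 − 0.096014) / 0.14688 ≈ 0.34632.
Attributable cases ≈ PN × (exposed cases) = 0.34632 × 610 ≈ 211.25.

about 211 cases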